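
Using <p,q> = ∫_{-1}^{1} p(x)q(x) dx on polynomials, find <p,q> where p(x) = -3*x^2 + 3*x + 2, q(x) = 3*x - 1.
<p,q> = 4

Expand the product: p(x)·q(x) = -9*x^3 + 12*x^2 + 3*x - 2.
∫_{-1}^{1} of each monomial x^k gives [2/(k+1) if k even, 0 if k odd]. Integrating term-by-term (or equivalently evaluating the antiderivative F(x) = -9*x^4/4 + 4*x^3 + 3*x^2/2 - 2*x at the endpoints):
  F(1) − F(−1) = 5/4 − (-11/4) = 4.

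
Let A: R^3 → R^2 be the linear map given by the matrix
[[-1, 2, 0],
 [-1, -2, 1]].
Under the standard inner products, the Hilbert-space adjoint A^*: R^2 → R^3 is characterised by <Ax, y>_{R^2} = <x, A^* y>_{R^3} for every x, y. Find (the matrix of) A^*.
A^* = A^T =
[[-1, -1],
 [2, -2],
 [0, 1]]

For real matrices with standard dot products, the defining identity <Ax, y> = <x, A^* y> gives (Ax)^T y = x^T (A^*) y, i.e. x^T A^T y = x^T (A^*) y. Since this holds for all x, y, we must have A^* = A^T. Therefore
A^* =
[[-1, -1],
 [2, -2],
 [0, 1]].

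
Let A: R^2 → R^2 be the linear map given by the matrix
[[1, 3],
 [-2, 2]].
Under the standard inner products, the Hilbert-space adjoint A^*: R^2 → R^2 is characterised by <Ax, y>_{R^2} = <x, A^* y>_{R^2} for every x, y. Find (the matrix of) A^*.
A^* = A^T =
[[1, -2],
 [3, 2]]

For real matrices with standard dot products, the defining identity <Ax, y> = <x, A^* y> gives (Ax)^T y = x^T (A^*) y, i.e. x^T A^T y = x^T (A^*) y. Since this holds for all x, y, we must have A^* = A^T. Therefore
A^* =
[[1, -2],
 [3, 2]].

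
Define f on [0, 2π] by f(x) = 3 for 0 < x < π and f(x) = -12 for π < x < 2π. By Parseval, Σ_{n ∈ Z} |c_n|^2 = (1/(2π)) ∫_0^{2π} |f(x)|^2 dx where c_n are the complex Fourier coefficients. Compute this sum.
Σ |c_n|^2 = 153/2

Parseval equates the L^2 energy of f (normalised by 1/(2π)) with the ℓ^2 sum of its Fourier coefficients: (1/(2π)) ∫_0^{2π} |f|^2 = Σ |c_n|^2.
Compute the left side: (1/(2π)) [∫_0^π 3^2 dx + ∫_π^{2π} (-12)^2 dx] = (1/(2π)) · (9π + 144π) = (9 + 144)/2 = 153/2.
So Σ_{n ∈ Z} |c_n|^2 = 153/2.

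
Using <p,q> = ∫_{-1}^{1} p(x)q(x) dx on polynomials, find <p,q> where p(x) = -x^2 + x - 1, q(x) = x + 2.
<p,q> = -14/3

Expand the product: p(x)·q(x) = -x^3 - x^2 + x - 2.
∫_{-1}^{1} of each monomial x^k gives [2/(k+1) if k even, 0 if k odd]. Integrating term-by-term (or equivalently evaluating the antiderivative F(x) = -x^4/4 - x^3/3 + x^2/2 - 2*x at the endpoints):
  F(1) − F(−1) = -25/12 − (31/12) = -14/3.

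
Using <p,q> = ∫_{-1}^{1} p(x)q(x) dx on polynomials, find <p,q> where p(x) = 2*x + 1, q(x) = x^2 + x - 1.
<p,q> = 0

Expand the product: p(x)·q(x) = 2*x^3 + 3*x^2 - x - 1.
∫_{-1}^{1} of each monomial x^k gives [2/(k+1) if k even, 0 if k odd]. Integrating term-by-term (or equivalently evaluating the antiderivative F(x) = x^4/2 + x^3 - x^2/2 - x at the endpoints):
  F(1) − F(−1) = 0 − (0) = 0.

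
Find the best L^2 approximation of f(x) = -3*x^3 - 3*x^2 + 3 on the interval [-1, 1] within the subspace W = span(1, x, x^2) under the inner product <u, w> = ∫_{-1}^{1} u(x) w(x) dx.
g(x) = -3*x^2 - 9*x/5 + 3

The best approximation g ∈ W is the orthogonal projection of f onto W. Writing g = a_0 + a_1 x + a_2 x^2, the coefficients solve the normal equations G · a = b where
  G_{ij} = <φ_i, φ_j> and b_i = <f, φ_i>, with φ_0 = 1, φ_1 = x, φ_2 = x^2.
G =
  [2, 0, 2/3]
  [0, 2/3, 0]
  [2/3, 0, 2/5],
b = (4, -6/5, 4/5).
Solving gives a_0 = 3, a_1 = -9/5, a_2 = -3, so
  g(x) = -3*x^2 - 9*x/5 + 3.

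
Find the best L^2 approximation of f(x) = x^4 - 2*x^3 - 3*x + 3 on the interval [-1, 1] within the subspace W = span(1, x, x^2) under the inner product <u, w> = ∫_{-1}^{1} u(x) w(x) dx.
g(x) = 6*x^2/7 - 21*x/5 + 102/35

The best approximation g ∈ W is the orthogonal projection of f onto W. Writing g = a_0 + a_1 x + a_2 x^2, the coefficients solve the normal equations G · a = b where
  G_{ij} = <φ_i, φ_j> and b_i = <f, φ_i>, with φ_0 = 1, φ_1 = x, φ_2 = x^2.
G =
  [2, 0, 2/3]
  [0, 2/3, 0]
  [2/3, 0, 2/5],
b = (32/5, -14/5, 16/7).
Solving gives a_0 = 102/35, a_1 = -21/5, a_2 = 6/7, so
  g(x) = 6*x^2/7 - 21*x/5 + 102/35.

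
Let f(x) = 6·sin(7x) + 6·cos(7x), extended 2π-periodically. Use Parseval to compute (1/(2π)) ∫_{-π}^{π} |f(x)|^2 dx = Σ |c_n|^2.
Σ |c_n|^2 = 36

Expand |f|^2 and use orthogonality of {sin(nx), cos(mx)} on [-π, π]:
  ∫_{-π}^{π} sin(nx)^2 dx = π, ∫ cos(mx)^2 dx = π, and cross terms integrate to 0.
So ∫_{-π}^{π} f(x)^2 dx = 6^2 · π + 6^2 · π = (36 + 36)π.
Divide by 2π: (36 + 36)/2 = 36.
By Parseval, this equals Σ |c_n|^2.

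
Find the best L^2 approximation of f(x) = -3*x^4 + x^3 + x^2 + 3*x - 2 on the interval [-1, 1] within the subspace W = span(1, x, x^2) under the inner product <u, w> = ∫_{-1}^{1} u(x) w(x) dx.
g(x) = -11*x^2/7 + 18*x/5 - 61/35

The best approximation g ∈ W is the orthogonal projection of f onto W. Writing g = a_0 + a_1 x + a_2 x^2, the coefficients solve the normal equations G · a = b where
  G_{ij} = <φ_i, φ_j> and b_i = <f, φ_i>, with φ_0 = 1, φ_1 = x, φ_2 = x^2.
G =
  [2, 0, 2/3]
  [0, 2/3, 0]
  [2/3, 0, 2/5],
b = (-68/15, 12/5, -188/105).
Solving gives a_0 = -61/35, a_1 = 18/5, a_2 = -11/7, so
  g(x) = -11*x^2/7 + 18*x/5 - 61/35.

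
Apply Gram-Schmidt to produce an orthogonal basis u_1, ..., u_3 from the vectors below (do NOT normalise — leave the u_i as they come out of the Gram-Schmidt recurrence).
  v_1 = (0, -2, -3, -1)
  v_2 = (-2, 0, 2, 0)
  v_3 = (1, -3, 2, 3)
Orthogonal basis:
  u_1 = (0, -2, -3, -1)
  u_2 = (-2, -6/7, 5/7, -3/7)
  u_3 = (24/19, -63/19, 24/19, 54/19)

Apply the Gram-Schmidt recurrence
  u_1 = v_1
  u_i = v_i − Σ_{j<i} ((v_i · u_j) / (u_j · u_j)) · u_j.

Step by step this gives:
  u_1 = (0, -2, -3, -1)
  u_2 = (-2, -6/7, 5/7, -3/7)
  u_3 = (24/19, -63/19, 24/19, 54/19)

Orthogonality check:
  u_2 · u_1 = 0 (should be 0)
  u_3 · u_1 = 0 (should be 0)
  u_3 · u_2 = 0 (should be 0)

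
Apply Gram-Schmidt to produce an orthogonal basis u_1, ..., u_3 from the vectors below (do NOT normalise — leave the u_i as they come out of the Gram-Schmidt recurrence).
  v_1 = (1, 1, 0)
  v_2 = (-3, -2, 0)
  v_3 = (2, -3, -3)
Orthogonal basis:
  u_1 = (1, 1, 0)
  u_2 = (-1/2, 1/2, 0)
  u_3 = (0, 0, -3)

Apply the Gram-Schmidt recurrence
  u_1 = v_1
  u_i = v_i − Σ_{j<i} ((v_i · u_j) / (u_j · u_j)) · u_j.

Step by step this gives:
  u_1 = (1, 1, 0)
  u_2 = (-1/2, 1/2, 0)
  u_3 = (0, 0, -3)

Orthogonality check:
  u_2 · u_1 = 0 (should be 0)
  u_3 · u_1 = 0 (should be 0)
  u_3 · u_2 = 0 (should be 0)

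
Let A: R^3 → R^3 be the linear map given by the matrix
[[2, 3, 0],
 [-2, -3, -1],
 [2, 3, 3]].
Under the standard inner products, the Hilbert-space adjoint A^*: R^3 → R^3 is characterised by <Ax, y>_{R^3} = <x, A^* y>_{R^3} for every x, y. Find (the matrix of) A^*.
A^* = A^T =
[[2, -2, 2],
 [3, -3, 3],
 [0, -1, 3]]

For real matrices with standard dot products, the defining identity <Ax, y> = <x, A^* y> gives (Ax)^T y = x^T (A^*) y, i.e. x^T A^T y = x^T (A^*) y. Since this holds for all x, y, we must have A^* = A^T. Therefore
A^* =
[[2, -2, 2],
 [3, -3, 3],
 [0, -1, 3]].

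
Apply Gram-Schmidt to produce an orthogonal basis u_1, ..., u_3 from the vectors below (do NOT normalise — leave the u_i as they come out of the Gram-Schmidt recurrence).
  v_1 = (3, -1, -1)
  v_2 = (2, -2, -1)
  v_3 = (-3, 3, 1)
Orthogonal basis:
  u_1 = (3, -1, -1)
  u_2 = (-5/11, -13/11, -2/11)
  u_3 = (-1/9, 1/9, -4/9)

Apply the Gram-Schmidt recurrence
  u_1 = v_1
  u_i = v_i − Σ_{j<i} ((v_i · u_j) / (u_j · u_j)) · u_j.

Step by step this gives:
  u_1 = (3, -1, -1)
  u_2 = (-5/11, -13/11, -2/11)
  u_3 = (-1/9, 1/9, -4/9)

Orthogonality check:
  u_2 · u_1 = 0 (should be 0)
  u_3 · u_1 = 0 (should be 0)
  u_3 · u_2 = 0 (should be 0)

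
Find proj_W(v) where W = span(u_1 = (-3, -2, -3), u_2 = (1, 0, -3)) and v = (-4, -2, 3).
proj_W(v) = (-193/46, -37/23, 135/46)

Set up U = [u_1 | ... | u_2] ∈ R^(3×2). The projector onto W = col(U) is P = U (U^T U)^(-1) U^T.
Compute U^T U =
  [22, 6]
  [6, 10],
and U^T v = (7, -13).
Solve U^T U · c = U^T v for the coefficients: c = (37/46, -41/23). The projection is proj_W(v) = U c.
Check: (v - proj_W(v)) · u_1 = 0  (should be 0).
Check: (v - proj_W(v)) · u_2 = 0  (should be 0).
Result: proj_W(v) = (-193/46, -37/23, 135/46).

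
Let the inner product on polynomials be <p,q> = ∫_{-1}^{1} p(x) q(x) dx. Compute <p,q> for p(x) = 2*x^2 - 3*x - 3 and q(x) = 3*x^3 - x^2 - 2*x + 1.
<p,q> = -46/15

Expand the product: p(x)·q(x) = 6*x^5 - 11*x^4 - 10*x^3 + 11*x^2 + 3*x - 3.
∫_{-1}^{1} of each monomial x^k gives [2/(k+1) if k even, 0 if k odd]. Integrating term-by-term (or equivalently evaluating the antiderivative F(x) = x^6 - 11*x^5/5 - 5*x^4/2 + 11*x^3/3 + 3*x^2/2 - 3*x at the endpoints):
  F(1) − F(−1) = -23/15 − (23/15) = -46/15.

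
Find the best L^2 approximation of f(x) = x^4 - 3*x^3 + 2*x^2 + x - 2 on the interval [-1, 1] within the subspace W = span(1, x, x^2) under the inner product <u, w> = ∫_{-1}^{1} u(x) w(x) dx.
g(x) = 20*x^2/7 - 4*x/5 - 73/35

The best approximation g ∈ W is the orthogonal projection of f onto W. Writing g = a_0 + a_1 x + a_2 x^2, the coefficients solve the normal equations G · a = b where
  G_{ij} = <φ_i, φ_j> and b_i = <f, φ_i>, with φ_0 = 1, φ_1 = x, φ_2 = x^2.
G =
  [2, 0, 2/3]
  [0, 2/3, 0]
  [2/3, 0, 2/5],
b = (-34/15, -8/15, -26/105).
Solving gives a_0 = -73/35, a_1 = -4/5, a_2 = 20/7, so
  g(x) = 20*x^2/7 - 4*x/5 - 73/35.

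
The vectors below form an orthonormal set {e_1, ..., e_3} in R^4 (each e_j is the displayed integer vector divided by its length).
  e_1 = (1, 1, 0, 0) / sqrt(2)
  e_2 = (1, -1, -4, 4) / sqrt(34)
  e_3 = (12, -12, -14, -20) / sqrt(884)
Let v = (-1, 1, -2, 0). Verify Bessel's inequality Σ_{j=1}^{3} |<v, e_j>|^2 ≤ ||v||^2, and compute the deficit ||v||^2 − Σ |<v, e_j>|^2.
Σ |<v, e_j>|^2 = 14/13; ||v||^2 = 6; deficit = 64/13

Write each e_j = u_j / sqrt(<u_j, u_j>) where u_j is the displayed integer vector. Then <v, e_j> = <v, u_j> / sqrt(<u_j, u_j>), so |<v, e_j>|^2 = <v, u_j>^2 / <u_j, u_j>.
Coefficients: <v, e_1> = 0/sqrt(2), <v, e_2> = 6/sqrt(34), <v, e_3> = 4/sqrt(884).
Square and sum: Σ |<v, e_j>|^2 = 14/13.
Compute ||v||^2 = v·v = 6.
Deficit = 6 − 14/13 = 64/13 ≥ 0, confirming Bessel's inequality. (The deficit equals ||v − Σ <v,e_j> e_j||^2, the squared distance from v to span{e_j}.)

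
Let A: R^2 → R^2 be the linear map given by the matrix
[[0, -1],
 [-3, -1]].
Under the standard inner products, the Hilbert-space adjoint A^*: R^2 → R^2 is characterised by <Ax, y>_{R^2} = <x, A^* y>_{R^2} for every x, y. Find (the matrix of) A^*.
A^* = A^T =
[[0, -3],
 [-1, -1]]

For real matrices with standard dot products, the defining identity <Ax, y> = <x, A^* y> gives (Ax)^T y = x^T (A^*) y, i.e. x^T A^T y = x^T (A^*) y. Since this holds for all x, y, we must have A^* = A^T. Therefore
A^* =
[[0, -3],
 [-1, -1]].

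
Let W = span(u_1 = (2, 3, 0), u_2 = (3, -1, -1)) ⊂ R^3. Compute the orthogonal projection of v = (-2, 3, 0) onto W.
proj_W(v) = (-116/67, 189/67, 66/67)

Set up U = [u_1 | ... | u_2] ∈ R^(3×2). The projector onto W = col(U) is P = U (U^T U)^(-1) U^T.
Compute U^T U =
  [13, 3]
  [3, 11],
and U^T v = (5, -9).
Solve U^T U · c = U^T v for the coefficients: c = (41/67, -66/67). The projection is proj_W(v) = U c.
Check: (v - proj_W(v)) · u_1 = 0  (should be 0).
Check: (v - proj_W(v)) · u_2 = 0  (should be 0).
Result: proj_W(v) = (-116/67, 189/67, 66/67).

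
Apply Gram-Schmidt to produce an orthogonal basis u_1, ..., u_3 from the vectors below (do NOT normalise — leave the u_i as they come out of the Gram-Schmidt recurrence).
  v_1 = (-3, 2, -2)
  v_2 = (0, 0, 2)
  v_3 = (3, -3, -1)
Orthogonal basis:
  u_1 = (-3, 2, -2)
  u_2 = (-12/17, 8/17, 26/17)
  u_3 = (-6/13, -9/13, 0)

Apply the Gram-Schmidt recurrence
  u_1 = v_1
  u_i = v_i − Σ_{j<i} ((v_i · u_j) / (u_j · u_j)) · u_j.

Step by step this gives:
  u_1 = (-3, 2, -2)
  u_2 = (-12/17, 8/17, 26/17)
  u_3 = (-6/13, -9/13, 0)

Orthogonality check:
  u_2 · u_1 = 0 (should be 0)
  u_3 · u_1 = 0 (should be 0)
  u_3 · u_2 = 0 (should be 0)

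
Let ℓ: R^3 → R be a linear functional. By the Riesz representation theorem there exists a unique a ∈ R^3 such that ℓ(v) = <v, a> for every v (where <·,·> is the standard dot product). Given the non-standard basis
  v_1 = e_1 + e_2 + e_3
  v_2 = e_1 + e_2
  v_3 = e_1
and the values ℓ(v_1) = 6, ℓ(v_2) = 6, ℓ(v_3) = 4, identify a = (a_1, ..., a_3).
a = (4, 2, 0)

Write a = (a_1, ..., a_3) in the standard basis. For each basis vector v_i, ℓ(v_i) = <v_i, a> is a linear equation in the a_j's. Collect the n equations into a matrix system V a = ℓ, where row i of V is v_i (expressed in the standard basis). Since V is invertible (lower-triangular with 1s on the diagonal, up to permutation), solve by back-substitution:
  V =
[[1, 1, 1],
 [1, 1, 0],
 [1, 0, 0]]
  V a = (6, 6, 4)
Solving gives a = (4, 2, 0).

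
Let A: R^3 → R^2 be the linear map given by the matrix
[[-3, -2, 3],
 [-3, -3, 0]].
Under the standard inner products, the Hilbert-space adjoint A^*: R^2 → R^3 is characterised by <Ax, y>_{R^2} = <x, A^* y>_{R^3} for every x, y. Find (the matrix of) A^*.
A^* = A^T =
[[-3, -3],
 [-2, -3],
 [3, 0]]

For real matrices with standard dot products, the defining identity <Ax, y> = <x, A^* y> gives (Ax)^T y = x^T (A^*) y, i.e. x^T A^T y = x^T (A^*) y. Since this holds for all x, y, we must have A^* = A^T. Therefore
A^* =
[[-3, -3],
 [-2, -3],
 [3, 0]].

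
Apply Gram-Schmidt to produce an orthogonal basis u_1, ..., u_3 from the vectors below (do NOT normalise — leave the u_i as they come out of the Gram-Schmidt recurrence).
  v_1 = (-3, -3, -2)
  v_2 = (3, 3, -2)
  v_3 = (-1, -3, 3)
Orthogonal basis:
  u_1 = (-3, -3, -2)
  u_2 = (12/11, 12/11, -36/11)
  u_3 = (1, -1, 0)

Apply the Gram-Schmidt recurrence
  u_1 = v_1
  u_i = v_i − Σ_{j<i} ((v_i · u_j) / (u_j · u_j)) · u_j.

Step by step this gives:
  u_1 = (-3, -3, -2)
  u_2 = (12/11, 12/11, -36/11)
  u_3 = (1, -1, 0)

Orthogonality check:
  u_2 · u_1 = 0 (should be 0)
  u_3 · u_1 = 0 (should be 0)
  u_3 · u_2 = 0 (should be 0)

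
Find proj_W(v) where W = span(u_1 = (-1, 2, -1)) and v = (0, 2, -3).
proj_W(v) = (-7/6, 7/3, -7/6)

Set up U = [u_1 | ... | u_1] ∈ R^(3×1). The projector onto W = col(U) is P = U (U^T U)^(-1) U^T.
Compute U^T U =
  [6],
and U^T v = (7).
Solve U^T U · c = U^T v for the coefficients: c = (7/6). The projection is proj_W(v) = U c.
Check: (v - proj_W(v)) · u_1 = 0  (should be 0).
Result: proj_W(v) = (-7/6, 7/3, -7/6).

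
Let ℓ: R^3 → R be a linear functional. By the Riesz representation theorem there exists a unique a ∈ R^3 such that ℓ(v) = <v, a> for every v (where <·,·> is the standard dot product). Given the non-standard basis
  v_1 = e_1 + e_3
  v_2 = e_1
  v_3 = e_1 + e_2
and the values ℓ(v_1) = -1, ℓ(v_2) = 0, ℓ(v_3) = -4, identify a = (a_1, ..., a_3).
a = (0, -4, -1)

Write a = (a_1, ..., a_3) in the standard basis. For each basis vector v_i, ℓ(v_i) = <v_i, a> is a linear equation in the a_j's. Collect the n equations into a matrix system V a = ℓ, where row i of V is v_i (expressed in the standard basis). Since V is invertible (lower-triangular with 1s on the diagonal, up to permutation), solve by back-substitution:
  V =
[[1, 0, 1],
 [1, 0, 0],
 [1, 1, 0]]
  V a = (-1, 0, -4)
Solving gives a = (0, -4, -1).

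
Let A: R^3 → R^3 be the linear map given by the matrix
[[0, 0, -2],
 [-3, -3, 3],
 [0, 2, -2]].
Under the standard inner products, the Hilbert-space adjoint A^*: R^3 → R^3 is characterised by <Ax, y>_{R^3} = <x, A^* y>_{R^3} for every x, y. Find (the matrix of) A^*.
A^* = A^T =
[[0, -3, 0],
 [0, -3, 2],
 [-2, 3, -2]]

For real matrices with standard dot products, the defining identity <Ax, y> = <x, A^* y> gives (Ax)^T y = x^T (A^*) y, i.e. x^T A^T y = x^T (A^*) y. Since this holds for all x, y, we must have A^* = A^T. Therefore
A^* =
[[0, -3, 0],
 [0, -3, 2],
 [-2, 3, -2]].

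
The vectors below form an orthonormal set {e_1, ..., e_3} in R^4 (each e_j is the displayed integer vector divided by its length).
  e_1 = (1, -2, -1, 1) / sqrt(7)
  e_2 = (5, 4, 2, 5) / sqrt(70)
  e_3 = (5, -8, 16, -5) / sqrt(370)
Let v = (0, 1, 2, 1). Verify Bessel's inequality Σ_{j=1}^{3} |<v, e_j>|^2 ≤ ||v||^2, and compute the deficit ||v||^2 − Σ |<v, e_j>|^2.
Σ |<v, e_j>|^2 = 173/37; ||v||^2 = 6; deficit = 49/37

Write each e_j = u_j / sqrt(<u_j, u_j>) where u_j is the displayed integer vector. Then <v, e_j> = <v, u_j> / sqrt(<u_j, u_j>), so |<v, e_j>|^2 = <v, u_j>^2 / <u_j, u_j>.
Coefficients: <v, e_1> = -3/sqrt(7), <v, e_2> = 13/sqrt(70), <v, e_3> = 19/sqrt(370).
Square and sum: Σ |<v, e_j>|^2 = 173/37.
Compute ||v||^2 = v·v = 6.
Deficit = 6 − 173/37 = 49/37 ≥ 0, confirming Bessel's inequality. (The deficit equals ||v − Σ <v,e_j> e_j||^2, the squared distance from v to span{e_j}.)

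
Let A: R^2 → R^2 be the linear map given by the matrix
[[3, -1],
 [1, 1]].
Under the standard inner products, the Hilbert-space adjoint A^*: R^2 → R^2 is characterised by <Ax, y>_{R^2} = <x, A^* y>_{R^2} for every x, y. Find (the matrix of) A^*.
A^* = A^T =
[[3, 1],
 [-1, 1]]

For real matrices with standard dot products, the defining identity <Ax, y> = <x, A^* y> gives (Ax)^T y = x^T (A^*) y, i.e. x^T A^T y = x^T (A^*) y. Since this holds for all x, y, we must have A^* = A^T. Therefore
A^* =
[[3, 1],
 [-1, 1]].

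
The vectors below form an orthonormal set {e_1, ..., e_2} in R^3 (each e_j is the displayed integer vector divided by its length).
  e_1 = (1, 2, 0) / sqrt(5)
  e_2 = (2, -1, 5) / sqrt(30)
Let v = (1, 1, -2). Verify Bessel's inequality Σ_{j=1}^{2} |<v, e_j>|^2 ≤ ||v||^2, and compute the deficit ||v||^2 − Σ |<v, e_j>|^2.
Σ |<v, e_j>|^2 = 9/2; ||v||^2 = 6; deficit = 3/2

Write each e_j = u_j / sqrt(<u_j, u_j>) where u_j is the displayed integer vector. Then <v, e_j> = <v, u_j> / sqrt(<u_j, u_j>), so |<v, e_j>|^2 = <v, u_j>^2 / <u_j, u_j>.
Coefficients: <v, e_1> = 3/sqrt(5), <v, e_2> = -9/sqrt(30).
Square and sum: Σ |<v, e_j>|^2 = 9/2.
Compute ||v||^2 = v·v = 6.
Deficit = 6 − 9/2 = 3/2 ≥ 0, confirming Bessel's inequality. (The deficit equals ||v − Σ <v,e_j> e_j||^2, the squared distance from v to span{e_j}.)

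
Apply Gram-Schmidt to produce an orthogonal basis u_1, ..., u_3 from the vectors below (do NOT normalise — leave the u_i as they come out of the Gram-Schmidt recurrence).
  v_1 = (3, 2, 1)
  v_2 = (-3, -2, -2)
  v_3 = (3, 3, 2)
Orthogonal basis:
  u_1 = (3, 2, 1)
  u_2 = (3/14, 1/7, -13/14)
  u_3 = (-6/13, 9/13, 0)

Apply the Gram-Schmidt recurrence
  u_1 = v_1
  u_i = v_i − Σ_{j<i} ((v_i · u_j) / (u_j · u_j)) · u_j.

Step by step this gives:
  u_1 = (3, 2, 1)
  u_2 = (3/14, 1/7, -13/14)
  u_3 = (-6/13, 9/13, 0)

Orthogonality check:
  u_2 · u_1 = 0 (should be 0)
  u_3 · u_1 = 0 (should be 0)
  u_3 · u_2 = 0 (should be 0)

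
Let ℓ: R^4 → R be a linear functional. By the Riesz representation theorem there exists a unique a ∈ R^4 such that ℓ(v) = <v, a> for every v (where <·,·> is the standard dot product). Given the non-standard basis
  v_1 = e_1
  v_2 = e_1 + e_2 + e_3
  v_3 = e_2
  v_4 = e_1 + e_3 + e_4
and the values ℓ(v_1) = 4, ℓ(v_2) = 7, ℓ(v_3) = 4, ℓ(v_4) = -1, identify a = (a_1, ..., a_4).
a = (4, 4, -1, -4)

Write a = (a_1, ..., a_4) in the standard basis. For each basis vector v_i, ℓ(v_i) = <v_i, a> is a linear equation in the a_j's. Collect the n equations into a matrix system V a = ℓ, where row i of V is v_i (expressed in the standard basis). Since V is invertible (lower-triangular with 1s on the diagonal, up to permutation), solve by back-substitution:
  V =
[[1, 0, 0, 0],
 [1, 1, 1, 0],
 [0, 1, 0, 0],
 [1, 0, 1, 1]]
  V a = (4, 7, 4, -1)
Solving gives a = (4, 4, -1, -4).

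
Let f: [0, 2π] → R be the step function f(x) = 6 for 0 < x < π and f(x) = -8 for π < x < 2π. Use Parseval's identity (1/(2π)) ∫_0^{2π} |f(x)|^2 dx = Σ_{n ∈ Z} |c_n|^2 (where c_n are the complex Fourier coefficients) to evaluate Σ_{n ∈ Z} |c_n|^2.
Σ |c_n|^2 = 50

Parseval equates the L^2 energy of f (normalised by 1/(2π)) with the ℓ^2 sum of its Fourier coefficients: (1/(2π)) ∫_0^{2π} |f|^2 = Σ |c_n|^2.
Compute the left side: (1/(2π)) [∫_0^π 6^2 dx + ∫_π^{2π} (-8)^2 dx] = (1/(2π)) · (36π + 64π) = (36 + 64)/2 = 50.
So Σ_{n ∈ Z} |c_n|^2 = 50.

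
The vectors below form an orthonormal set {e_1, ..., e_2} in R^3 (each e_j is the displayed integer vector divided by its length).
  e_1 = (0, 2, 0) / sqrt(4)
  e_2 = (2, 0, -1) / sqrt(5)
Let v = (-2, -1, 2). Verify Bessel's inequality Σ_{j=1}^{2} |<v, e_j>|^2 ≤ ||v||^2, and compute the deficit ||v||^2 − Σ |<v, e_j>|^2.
Σ |<v, e_j>|^2 = 41/5; ||v||^2 = 9; deficit = 4/5

Write each e_j = u_j / sqrt(<u_j, u_j>) where u_j is the displayed integer vector. Then <v, e_j> = <v, u_j> / sqrt(<u_j, u_j>), so |<v, e_j>|^2 = <v, u_j>^2 / <u_j, u_j>.
Coefficients: <v, e_1> = -2/sqrt(4), <v, e_2> = -6/sqrt(5).
Square and sum: Σ |<v, e_j>|^2 = 41/5.
Compute ||v||^2 = v·v = 9.
Deficit = 9 − 41/5 = 4/5 ≥ 0, confirming Bessel's inequality. (The deficit equals ||v − Σ <v,e_j> e_j||^2, the squared distance from v to span{e_j}.)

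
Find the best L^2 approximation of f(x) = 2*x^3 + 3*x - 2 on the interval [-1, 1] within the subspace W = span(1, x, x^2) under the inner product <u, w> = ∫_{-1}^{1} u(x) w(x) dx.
g(x) = 21*x/5 - 2

The best approximation g ∈ W is the orthogonal projection of f onto W. Writing g = a_0 + a_1 x + a_2 x^2, the coefficients solve the normal equations G · a = b where
  G_{ij} = <φ_i, φ_j> and b_i = <f, φ_i>, with φ_0 = 1, φ_1 = x, φ_2 = x^2.
G =
  [2, 0, 2/3]
  [0, 2/3, 0]
  [2/3, 0, 2/5],
b = (-4, 14/5, -4/3).
Solving gives a_0 = -2, a_1 = 21/5, a_2 = 0, so
  g(x) = 21*x/5 - 2.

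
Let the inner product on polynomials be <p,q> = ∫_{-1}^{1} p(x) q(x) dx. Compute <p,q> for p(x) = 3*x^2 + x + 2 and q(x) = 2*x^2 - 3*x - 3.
<p,q> = -224/15

Expand the product: p(x)·q(x) = 6*x^4 - 7*x^3 - 8*x^2 - 9*x - 6.
∫_{-1}^{1} of each monomial x^k gives [2/(k+1) if k even, 0 if k odd]. Integrating term-by-term (or equivalently evaluating the antiderivative F(x) = 6*x^5/5 - 7*x^4/4 - 8*x^3/3 - 9*x^2/2 - 6*x at the endpoints):
  F(1) − F(−1) = -823/60 − (73/60) = -224/15.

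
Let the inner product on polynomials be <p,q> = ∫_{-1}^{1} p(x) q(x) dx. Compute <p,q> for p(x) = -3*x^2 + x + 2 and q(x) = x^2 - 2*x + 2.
<p,q> = 14/5

Expand the product: p(x)·q(x) = -3*x^4 + 7*x^3 - 6*x^2 - 2*x + 4.
∫_{-1}^{1} of each monomial x^k gives [2/(k+1) if k even, 0 if k odd]. Integrating term-by-term (or equivalently evaluating the antiderivative F(x) = -3*x^5/5 + 7*x^4/4 - 2*x^3 - x^2 + 4*x at the endpoints):
  F(1) − F(−1) = 43/20 − (-13/20) = 14/5.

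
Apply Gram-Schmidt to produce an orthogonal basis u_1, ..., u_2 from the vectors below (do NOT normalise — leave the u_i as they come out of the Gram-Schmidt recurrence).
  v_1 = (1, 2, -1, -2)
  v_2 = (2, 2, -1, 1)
Orthogonal basis:
  u_1 = (1, 2, -1, -2)
  u_2 = (3/2, 1, -1/2, 2)

Apply the Gram-Schmidt recurrence
  u_1 = v_1
  u_i = v_i − Σ_{j<i} ((v_i · u_j) / (u_j · u_j)) · u_j.

Step by step this gives:
  u_1 = (1, 2, -1, -2)
  u_2 = (3/2, 1, -1/2, 2)

Orthogonality check:
  u_2 · u_1 = 0 (should be 0)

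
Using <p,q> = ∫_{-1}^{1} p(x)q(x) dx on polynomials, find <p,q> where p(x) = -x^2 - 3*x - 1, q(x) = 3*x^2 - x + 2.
<p,q> = -98/15

Expand the product: p(x)·q(x) = -3*x^4 - 8*x^3 - 2*x^2 - 5*x - 2.
∫_{-1}^{1} of each monomial x^k gives [2/(k+1) if k even, 0 if k odd]. Integrating term-by-term (or equivalently evaluating the antiderivative F(x) = -3*x^5/5 - 2*x^4 - 2*x^3/3 - 5*x^2/2 - 2*x at the endpoints):
  F(1) − F(−1) = -233/30 − (-37/30) = -98/15.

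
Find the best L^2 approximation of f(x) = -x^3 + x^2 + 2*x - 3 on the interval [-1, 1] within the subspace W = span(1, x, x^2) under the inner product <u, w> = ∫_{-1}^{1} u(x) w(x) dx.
g(x) = x^2 + 7*x/5 - 3

The best approximation g ∈ W is the orthogonal projection of f onto W. Writing g = a_0 + a_1 x + a_2 x^2, the coefficients solve the normal equations G · a = b where
  G_{ij} = <φ_i, φ_j> and b_i = <f, φ_i>, with φ_0 = 1, φ_1 = x, φ_2 = x^2.
G =
  [2, 0, 2/3]
  [0, 2/3, 0]
  [2/3, 0, 2/5],
b = (-16/3, 14/15, -8/5).
Solving gives a_0 = -3, a_1 = 7/5, a_2 = 1, so
  g(x) = x^2 + 7*x/5 - 3.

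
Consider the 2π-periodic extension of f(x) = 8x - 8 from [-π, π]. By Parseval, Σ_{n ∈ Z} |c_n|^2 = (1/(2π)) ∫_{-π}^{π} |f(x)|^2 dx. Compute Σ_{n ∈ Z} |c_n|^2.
Σ |c_n|^2 = 64π^2/3 + 64

Expand and integrate term by term over [-π, π]:
  ∫ (8x)^2 dx = 64·(2π^3/3); ∫ 2·8·(-8)·x dx = 0 (odd integrand); ∫ (-8)^2 dx = 64·2π.
So (1/(2π)) ∫_{-π}^{π} (8x - 8)^2 dx = 64π^2/3 + 64 = 64π^2/3 + 64.
Parseval ⇒ Σ |c_n|^2 = 64π^2/3 + 64.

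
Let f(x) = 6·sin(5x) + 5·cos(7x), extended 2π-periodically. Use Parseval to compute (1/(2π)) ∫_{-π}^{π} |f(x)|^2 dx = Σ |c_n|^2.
Σ |c_n|^2 = 61/2

Expand |f|^2 and use orthogonality of {sin(nx), cos(mx)} on [-π, π]:
  ∫_{-π}^{π} sin(nx)^2 dx = π, ∫ cos(mx)^2 dx = π, and cross terms integrate to 0.
So ∫_{-π}^{π} f(x)^2 dx = 6^2 · π + 5^2 · π = (36 + 25)π.
Divide by 2π: (36 + 25)/2 = 61/2.
By Parseval, this equals Σ |c_n|^2.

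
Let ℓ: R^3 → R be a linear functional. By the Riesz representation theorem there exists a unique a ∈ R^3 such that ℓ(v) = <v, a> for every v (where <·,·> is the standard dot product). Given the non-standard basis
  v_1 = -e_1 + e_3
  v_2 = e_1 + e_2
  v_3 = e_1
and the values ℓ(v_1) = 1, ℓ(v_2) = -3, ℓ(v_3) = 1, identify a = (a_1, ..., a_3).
a = (1, -4, 2)

Write a = (a_1, ..., a_3) in the standard basis. For each basis vector v_i, ℓ(v_i) = <v_i, a> is a linear equation in the a_j's. Collect the n equations into a matrix system V a = ℓ, where row i of V is v_i (expressed in the standard basis). Since V is invertible (lower-triangular with 1s on the diagonal, up to permutation), solve by back-substitution:
  V =
[[-1, 0, 1],
 [1, 1, 0],
 [1, 0, 0]]
  V a = (1, -3, 1)
Solving gives a = (1, -4, 2).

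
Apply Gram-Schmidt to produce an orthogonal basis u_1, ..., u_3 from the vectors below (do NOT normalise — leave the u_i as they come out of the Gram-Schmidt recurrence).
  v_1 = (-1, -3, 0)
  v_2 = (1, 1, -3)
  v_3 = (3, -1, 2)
Orthogonal basis:
  u_1 = (-1, -3, 0)
  u_2 = (3/5, -1/5, -3)
  u_3 = (153/47, -51/47, 34/47)

Apply the Gram-Schmidt recurrence
  u_1 = v_1
  u_i = v_i − Σ_{j<i} ((v_i · u_j) / (u_j · u_j)) · u_j.

Step by step this gives:
  u_1 = (-1, -3, 0)
  u_2 = (3/5, -1/5, -3)
  u_3 = (153/47, -51/47, 34/47)

Orthogonality check:
  u_2 · u_1 = 0 (should be 0)
  u_3 · u_1 = 0 (should be 0)
  u_3 · u_2 = 0 (should be 0)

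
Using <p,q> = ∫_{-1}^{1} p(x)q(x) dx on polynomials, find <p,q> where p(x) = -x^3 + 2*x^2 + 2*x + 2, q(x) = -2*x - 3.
<p,q> = -268/15

Expand the product: p(x)·q(x) = 2*x^4 - x^3 - 10*x^2 - 10*x - 6.
∫_{-1}^{1} of each monomial x^k gives [2/(k+1) if k even, 0 if k odd]. Integrating term-by-term (or equivalently evaluating the antiderivative F(x) = 2*x^5/5 - x^4/4 - 10*x^3/3 - 5*x^2 - 6*x at the endpoints):
  F(1) − F(−1) = -851/60 − (221/60) = -268/15.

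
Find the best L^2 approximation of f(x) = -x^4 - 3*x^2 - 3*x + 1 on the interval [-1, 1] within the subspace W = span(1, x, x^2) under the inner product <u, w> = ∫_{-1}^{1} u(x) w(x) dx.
g(x) = -27*x^2/7 - 3*x + 38/35

The best approximation g ∈ W is the orthogonal projection of f onto W. Writing g = a_0 + a_1 x + a_2 x^2, the coefficients solve the normal equations G · a = b where
  G_{ij} = <φ_i, φ_j> and b_i = <f, φ_i>, with φ_0 = 1, φ_1 = x, φ_2 = x^2.
G =
  [2, 0, 2/3]
  [0, 2/3, 0]
  [2/3, 0, 2/5],
b = (-2/5, -2, -86/105).
Solving gives a_0 = 38/35, a_1 = -3, a_2 = -27/7, so
  g(x) = -27*x^2/7 - 3*x + 38/35.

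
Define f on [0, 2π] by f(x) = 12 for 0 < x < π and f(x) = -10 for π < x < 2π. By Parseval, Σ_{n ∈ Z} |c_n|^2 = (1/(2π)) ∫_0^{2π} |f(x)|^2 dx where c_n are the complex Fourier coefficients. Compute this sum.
Σ |c_n|^2 = 122

Parseval equates the L^2 energy of f (normalised by 1/(2π)) with the ℓ^2 sum of its Fourier coefficients: (1/(2π)) ∫_0^{2π} |f|^2 = Σ |c_n|^2.
Compute the left side: (1/(2π)) [∫_0^π 12^2 dx + ∫_π^{2π} (-10)^2 dx] = (1/(2π)) · (144π + 100π) = (144 + 100)/2 = 122.
So Σ_{n ∈ Z} |c_n|^2 = 122.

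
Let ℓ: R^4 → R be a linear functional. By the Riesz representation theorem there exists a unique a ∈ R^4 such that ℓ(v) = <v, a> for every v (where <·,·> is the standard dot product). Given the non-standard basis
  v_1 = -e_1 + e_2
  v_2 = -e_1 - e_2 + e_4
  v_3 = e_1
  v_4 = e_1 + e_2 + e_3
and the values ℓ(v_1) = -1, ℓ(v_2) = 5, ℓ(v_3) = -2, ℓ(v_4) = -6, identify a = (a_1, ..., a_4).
a = (-2, -3, -1, 0)

Write a = (a_1, ..., a_4) in the standard basis. For each basis vector v_i, ℓ(v_i) = <v_i, a> is a linear equation in the a_j's. Collect the n equations into a matrix system V a = ℓ, where row i of V is v_i (expressed in the standard basis). Since V is invertible (lower-triangular with 1s on the diagonal, up to permutation), solve by back-substitution:
  V =
[[-1, 1, 0, 0],
 [-1, -1, 0, 1],
 [1, 0, 0, 0],
 [1, 1, 1, 0]]
  V a = (-1, 5, -2, -6)
Solving gives a = (-2, -3, -1, 0).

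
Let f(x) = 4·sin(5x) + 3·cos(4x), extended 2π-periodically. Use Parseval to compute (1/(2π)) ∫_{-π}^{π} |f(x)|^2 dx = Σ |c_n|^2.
Σ |c_n|^2 = 25/2

Expand |f|^2 and use orthogonality of {sin(nx), cos(mx)} on [-π, π]:
  ∫_{-π}^{π} sin(nx)^2 dx = π, ∫ cos(mx)^2 dx = π, and cross terms integrate to 0.
So ∫_{-π}^{π} f(x)^2 dx = 4^2 · π + 3^2 · π = (16 + 9)π.
Divide by 2π: (16 + 9)/2 = 25/2.
By Parseval, this equals Σ |c_n|^2.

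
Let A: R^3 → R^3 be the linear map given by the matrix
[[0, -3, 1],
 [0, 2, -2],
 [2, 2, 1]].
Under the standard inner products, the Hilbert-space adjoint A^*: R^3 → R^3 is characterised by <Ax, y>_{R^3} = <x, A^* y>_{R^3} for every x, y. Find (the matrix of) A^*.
A^* = A^T =
[[0, 0, 2],
 [-3, 2, 2],
 [1, -2, 1]]

For real matrices with standard dot products, the defining identity <Ax, y> = <x, A^* y> gives (Ax)^T y = x^T (A^*) y, i.e. x^T A^T y = x^T (A^*) y. Since this holds for all x, y, we must have A^* = A^T. Therefore
A^* =
[[0, 0, 2],
 [-3, 2, 2],
 [1, -2, 1]].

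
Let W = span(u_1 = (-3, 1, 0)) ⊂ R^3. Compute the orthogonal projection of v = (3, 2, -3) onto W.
proj_W(v) = (21/10, -7/10, 0)

Set up U = [u_1 | ... | u_1] ∈ R^(3×1). The projector onto W = col(U) is P = U (U^T U)^(-1) U^T.
Compute U^T U =
  [10],
and U^T v = (-7).
Solve U^T U · c = U^T v for the coefficients: c = (-7/10). The projection is proj_W(v) = U c.
Check: (v - proj_W(v)) · u_1 = 0  (should be 0).
Result: proj_W(v) = (21/10, -7/10, 0).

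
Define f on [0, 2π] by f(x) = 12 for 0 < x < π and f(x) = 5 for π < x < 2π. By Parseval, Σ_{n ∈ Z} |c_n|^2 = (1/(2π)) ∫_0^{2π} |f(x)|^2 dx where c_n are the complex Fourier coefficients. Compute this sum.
Σ |c_n|^2 = 169/2

Parseval equates the L^2 energy of f (normalised by 1/(2π)) with the ℓ^2 sum of its Fourier coefficients: (1/(2π)) ∫_0^{2π} |f|^2 = Σ |c_n|^2.
Compute the left side: (1/(2π)) [∫_0^π 12^2 dx + ∫_π^{2π} 5^2 dx] = (1/(2π)) · (144π + 25π) = (144 + 25)/2 = 169/2.
So Σ_{n ∈ Z} |c_n|^2 = 169/2.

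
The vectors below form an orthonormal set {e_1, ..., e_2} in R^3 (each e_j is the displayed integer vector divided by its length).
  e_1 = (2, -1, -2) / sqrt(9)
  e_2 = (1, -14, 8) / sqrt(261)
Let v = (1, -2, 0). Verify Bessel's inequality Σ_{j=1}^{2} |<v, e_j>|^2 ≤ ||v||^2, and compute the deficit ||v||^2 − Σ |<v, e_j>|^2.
Σ |<v, e_j>|^2 = 5; ||v||^2 = 5; deficit = 0

Write each e_j = u_j / sqrt(<u_j, u_j>) where u_j is the displayed integer vector. Then <v, e_j> = <v, u_j> / sqrt(<u_j, u_j>), so |<v, e_j>|^2 = <v, u_j>^2 / <u_j, u_j>.
Coefficients: <v, e_1> = 4/sqrt(9), <v, e_2> = 29/sqrt(261).
Square and sum: Σ |<v, e_j>|^2 = 5.
Compute ||v||^2 = v·v = 5.
Deficit = 5 − 5 = 0 ≥ 0, confirming Bessel's inequality. (The deficit equals ||v − Σ <v,e_j> e_j||^2, the squared distance from v to span{e_j}.)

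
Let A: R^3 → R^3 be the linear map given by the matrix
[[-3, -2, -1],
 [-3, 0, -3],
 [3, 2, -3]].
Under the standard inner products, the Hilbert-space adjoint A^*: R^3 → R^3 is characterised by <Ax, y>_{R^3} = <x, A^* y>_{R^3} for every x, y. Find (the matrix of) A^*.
A^* = A^T =
[[-3, -3, 3],
 [-2, 0, 2],
 [-1, -3, -3]]

For real matrices with standard dot products, the defining identity <Ax, y> = <x, A^* y> gives (Ax)^T y = x^T (A^*) y, i.e. x^T A^T y = x^T (A^*) y. Since this holds for all x, y, we must have A^* = A^T. Therefore
A^* =
[[-3, -3, 3],
 [-2, 0, 2],
 [-1, -3, -3]].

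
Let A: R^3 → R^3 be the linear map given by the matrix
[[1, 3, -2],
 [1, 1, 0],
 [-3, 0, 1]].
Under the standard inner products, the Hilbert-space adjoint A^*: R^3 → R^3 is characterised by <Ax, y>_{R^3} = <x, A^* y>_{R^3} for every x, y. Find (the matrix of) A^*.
A^* = A^T =
[[1, 1, -3],
 [3, 1, 0],
 [-2, 0, 1]]

For real matrices with standard dot products, the defining identity <Ax, y> = <x, A^* y> gives (Ax)^T y = x^T (A^*) y, i.e. x^T A^T y = x^T (A^*) y. Since this holds for all x, y, we must have A^* = A^T. Therefore
A^* =
[[1, 1, -3],
 [3, 1, 0],
 [-2, 0, 1]].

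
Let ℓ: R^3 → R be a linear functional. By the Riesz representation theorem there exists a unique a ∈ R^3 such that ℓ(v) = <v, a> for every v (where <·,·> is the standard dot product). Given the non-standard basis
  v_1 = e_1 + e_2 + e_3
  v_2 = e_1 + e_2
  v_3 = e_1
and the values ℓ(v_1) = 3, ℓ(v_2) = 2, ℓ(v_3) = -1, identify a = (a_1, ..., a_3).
a = (-1, 3, 1)

Write a = (a_1, ..., a_3) in the standard basis. For each basis vector v_i, ℓ(v_i) = <v_i, a> is a linear equation in the a_j's. Collect the n equations into a matrix system V a = ℓ, where row i of V is v_i (expressed in the standard basis). Since V is invertible (lower-triangular with 1s on the diagonal, up to permutation), solve by back-substitution:
  V =
[[1, 1, 1],
 [1, 1, 0],
 [1, 0, 0]]
  V a = (3, 2, -1)
Solving gives a = (-1, 3, 1).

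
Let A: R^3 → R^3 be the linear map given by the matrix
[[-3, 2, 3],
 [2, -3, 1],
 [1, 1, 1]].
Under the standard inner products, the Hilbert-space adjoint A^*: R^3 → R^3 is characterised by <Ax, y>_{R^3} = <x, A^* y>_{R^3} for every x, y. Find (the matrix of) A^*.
A^* = A^T =
[[-3, 2, 1],
 [2, -3, 1],
 [3, 1, 1]]

For real matrices with standard dot products, the defining identity <Ax, y> = <x, A^* y> gives (Ax)^T y = x^T (A^*) y, i.e. x^T A^T y = x^T (A^*) y. Since this holds for all x, y, we must have A^* = A^T. Therefore
A^* =
[[-3, 2, 1],
 [2, -3, 1],
 [3, 1, 1]].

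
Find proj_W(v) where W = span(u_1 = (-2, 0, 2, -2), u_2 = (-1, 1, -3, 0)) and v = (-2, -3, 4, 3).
proj_W(v) = (26/29, -33/29, 106/29, -7/29)

Set up U = [u_1 | ... | u_2] ∈ R^(4×2). The projector onto W = col(U) is P = U (U^T U)^(-1) U^T.
Compute U^T U =
  [12, -4]
  [-4, 11],
and U^T v = (6, -13).
Solve U^T U · c = U^T v for the coefficients: c = (7/58, -33/29). The projection is proj_W(v) = U c.
Check: (v - proj_W(v)) · u_1 = 0  (should be 0).
Check: (v - proj_W(v)) · u_2 = 0  (should be 0).
Result: proj_W(v) = (26/29, -33/29, 106/29, -7/29).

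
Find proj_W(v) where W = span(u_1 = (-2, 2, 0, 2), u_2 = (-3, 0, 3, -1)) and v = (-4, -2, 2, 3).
proj_W(v) = (-170/53, 65/53, 105/53, 30/53)

Set up U = [u_1 | ... | u_2] ∈ R^(4×2). The projector onto W = col(U) is P = U (U^T U)^(-1) U^T.
Compute U^T U =
  [12, 4]
  [4, 19],
and U^T v = (10, 15).
Solve U^T U · c = U^T v for the coefficients: c = (65/106, 35/53). The projection is proj_W(v) = U c.
Check: (v - proj_W(v)) · u_1 = 0  (should be 0).
Check: (v - proj_W(v)) · u_2 = 0  (should be 0).
Result: proj_W(v) = (-170/53, 65/53, 105/53, 30/53).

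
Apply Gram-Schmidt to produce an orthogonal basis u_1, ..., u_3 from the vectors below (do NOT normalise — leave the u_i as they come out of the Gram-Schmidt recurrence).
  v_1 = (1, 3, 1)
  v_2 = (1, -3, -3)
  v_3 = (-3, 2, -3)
Orthogonal basis:
  u_1 = (1, 3, 1)
  u_2 = (2, 0, -2)
  u_3 = (-3, 2, -3)

Apply the Gram-Schmidt recurrence
  u_1 = v_1
  u_i = v_i − Σ_{j<i} ((v_i · u_j) / (u_j · u_j)) · u_j.

Step by step this gives:
  u_1 = (1, 3, 1)
  u_2 = (2, 0, -2)
  u_3 = (-3, 2, -3)

Orthogonality check:
  u_2 · u_1 = 0 (should be 0)
  u_3 · u_1 = 0 (should be 0)
  u_3 · u_2 = 0 (should be 0)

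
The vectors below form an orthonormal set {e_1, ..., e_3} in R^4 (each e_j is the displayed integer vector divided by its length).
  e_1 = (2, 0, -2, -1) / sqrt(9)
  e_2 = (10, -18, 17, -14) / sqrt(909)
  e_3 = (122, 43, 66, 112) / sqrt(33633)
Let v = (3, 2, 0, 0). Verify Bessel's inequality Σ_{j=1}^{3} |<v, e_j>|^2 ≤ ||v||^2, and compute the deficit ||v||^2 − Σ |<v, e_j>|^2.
Σ |<v, e_j>|^2 = 3368/333; ||v||^2 = 13; deficit = 961/333

Write each e_j = u_j / sqrt(<u_j, u_j>) where u_j is the displayed integer vector. Then <v, e_j> = <v, u_j> / sqrt(<u_j, u_j>), so |<v, e_j>|^2 = <v, u_j>^2 / <u_j, u_j>.
Coefficients: <v, e_1> = 6/sqrt(9), <v, e_2> = -6/sqrt(909), <v, e_3> = 452/sqrt(33633).
Square and sum: Σ |<v, e_j>|^2 = 3368/333.
Compute ||v||^2 = v·v = 13.
Deficit = 13 − 3368/333 = 961/333 ≥ 0, confirming Bessel's inequality. (The deficit equals ||v − Σ <v,e_j> e_j||^2, the squared distance from v to span{e_j}.)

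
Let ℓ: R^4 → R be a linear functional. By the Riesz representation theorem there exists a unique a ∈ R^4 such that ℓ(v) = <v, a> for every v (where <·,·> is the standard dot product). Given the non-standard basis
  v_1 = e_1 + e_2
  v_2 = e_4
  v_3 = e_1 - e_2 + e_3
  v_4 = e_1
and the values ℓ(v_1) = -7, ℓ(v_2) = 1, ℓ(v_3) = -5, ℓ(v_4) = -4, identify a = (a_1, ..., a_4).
a = (-4, -3, -4, 1)

Write a = (a_1, ..., a_4) in the standard basis. For each basis vector v_i, ℓ(v_i) = <v_i, a> is a linear equation in the a_j's. Collect the n equations into a matrix system V a = ℓ, where row i of V is v_i (expressed in the standard basis). Since V is invertible (lower-triangular with 1s on the diagonal, up to permutation), solve by back-substitution:
  V =
[[1, 1, 0, 0],
 [0, 0, 0, 1],
 [1, -1, 1, 0],
 [1, 0, 0, 0]]
  V a = (-7, 1, -5, -4)
Solving gives a = (-4, -3, -4, 1).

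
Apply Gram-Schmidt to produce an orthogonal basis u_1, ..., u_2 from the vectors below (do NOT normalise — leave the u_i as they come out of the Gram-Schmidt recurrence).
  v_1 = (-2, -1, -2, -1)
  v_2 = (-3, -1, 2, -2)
Orthogonal basis:
  u_1 = (-2, -1, -2, -1)
  u_2 = (-2, -1/2, 3, -3/2)

Apply the Gram-Schmidt recurrence
  u_1 = v_1
  u_i = v_i − Σ_{j<i} ((v_i · u_j) / (u_j · u_j)) · u_j.

Step by step this gives:
  u_1 = (-2, -1, -2, -1)
  u_2 = (-2, -1/2, 3, -3/2)

Orthogonality check:
  u_2 · u_1 = 0 (should be 0)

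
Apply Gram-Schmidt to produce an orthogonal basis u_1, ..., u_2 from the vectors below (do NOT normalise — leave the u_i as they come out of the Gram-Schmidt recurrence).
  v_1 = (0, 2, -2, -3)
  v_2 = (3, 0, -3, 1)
Orthogonal basis:
  u_1 = (0, 2, -2, -3)
  u_2 = (3, -6/17, -45/17, 26/17)

Apply the Gram-Schmidt recurrence
  u_1 = v_1
  u_i = v_i − Σ_{j<i} ((v_i · u_j) / (u_j · u_j)) · u_j.

Step by step this gives:
  u_1 = (0, 2, -2, -3)
  u_2 = (3, -6/17, -45/17, 26/17)

Orthogonality check:
  u_2 · u_1 = 0 (should be 0)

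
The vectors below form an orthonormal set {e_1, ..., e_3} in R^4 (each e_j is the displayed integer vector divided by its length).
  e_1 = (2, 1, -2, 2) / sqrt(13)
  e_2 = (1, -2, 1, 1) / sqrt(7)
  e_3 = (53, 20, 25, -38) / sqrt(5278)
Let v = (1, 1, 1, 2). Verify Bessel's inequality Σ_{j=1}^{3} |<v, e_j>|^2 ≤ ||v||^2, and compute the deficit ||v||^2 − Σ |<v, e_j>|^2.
Σ |<v, e_j>|^2 = 75/29; ||v||^2 = 7; deficit = 128/29

Write each e_j = u_j / sqrt(<u_j, u_j>) where u_j is the displayed integer vector. Then <v, e_j> = <v, u_j> / sqrt(<u_j, u_j>), so |<v, e_j>|^2 = <v, u_j>^2 / <u_j, u_j>.
Coefficients: <v, e_1> = 5/sqrt(13), <v, e_2> = 2/sqrt(7), <v, e_3> = 22/sqrt(5278).
Square and sum: Σ |<v, e_j>|^2 = 75/29.
Compute ||v||^2 = v·v = 7.
Deficit = 7 − 75/29 = 128/29 ≥ 0, confirming Bessel's inequality. (The deficit equals ||v − Σ <v,e_j> e_j||^2, the squared distance from v to span{e_j}.)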